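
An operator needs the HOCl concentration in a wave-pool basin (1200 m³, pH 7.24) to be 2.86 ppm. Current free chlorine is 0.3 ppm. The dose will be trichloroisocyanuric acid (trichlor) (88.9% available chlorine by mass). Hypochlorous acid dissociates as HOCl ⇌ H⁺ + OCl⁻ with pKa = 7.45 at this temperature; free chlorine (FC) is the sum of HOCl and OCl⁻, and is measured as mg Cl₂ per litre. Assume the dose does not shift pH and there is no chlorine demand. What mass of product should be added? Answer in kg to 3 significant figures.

Volume: 1200 m³ = 1,200,000 L.
[OCl⁻]/[HOCl] = 10^(pH − pKa) = 10^(7.24 − 7.45) = 0.6166; fraction as HOCl = 1/(1 + 0.6166) = 0.6186.
Free chlorine required for 2.86 ppm HOCl: 2.86 / 0.6186 = 4.623 ppm.
FC to add: 4.623 − 0.3 = 4.323 mg/L as Cl₂.
Cl₂ equivalent: 4.323 mg/L × 1,200,000 L = 5188 g.
Product at 88.9% available Cl: 5188 / 0.889 = 5836 g.

5.84 kg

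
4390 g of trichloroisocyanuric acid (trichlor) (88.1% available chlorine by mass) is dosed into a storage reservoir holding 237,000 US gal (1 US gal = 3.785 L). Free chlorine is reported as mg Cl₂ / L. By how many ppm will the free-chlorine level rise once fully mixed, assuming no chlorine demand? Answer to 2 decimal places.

4.31 ppm

Volume: 237,000 US gal × 3.785 L/gal = 897,045 L.
Available chlorine delivered: 4390 g × 0.881 = 3868 g as Cl₂.
Concentration rise: 3868 g / 897,045 L = 4.311 mg/L = 4.31 ppm.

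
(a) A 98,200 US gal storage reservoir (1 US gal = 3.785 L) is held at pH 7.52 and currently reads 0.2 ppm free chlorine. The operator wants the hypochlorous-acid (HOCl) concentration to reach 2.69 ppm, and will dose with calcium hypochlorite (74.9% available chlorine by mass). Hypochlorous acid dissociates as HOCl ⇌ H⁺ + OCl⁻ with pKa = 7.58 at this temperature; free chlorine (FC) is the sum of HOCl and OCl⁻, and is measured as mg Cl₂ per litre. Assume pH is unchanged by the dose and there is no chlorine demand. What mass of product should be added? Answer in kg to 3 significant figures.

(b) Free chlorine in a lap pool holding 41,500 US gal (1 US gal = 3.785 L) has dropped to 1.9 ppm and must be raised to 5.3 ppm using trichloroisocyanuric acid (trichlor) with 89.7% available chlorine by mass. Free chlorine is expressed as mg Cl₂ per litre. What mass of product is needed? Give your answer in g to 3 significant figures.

(a) 2.40 kg; (b) 595 g

(a) Volume: 98,200 US gal × 3.785 L/gal = 371,687 L.
(a) [OCl⁻]/[HOCl] = 10^(pH − pKa) = 10^(7.52 − 7.58) = 0.871; fraction as HOCl = 1/(1 + 0.871) = 0.5345.
(a) Free chlorine required for 2.69 ppm HOCl: 2.69 / 0.5345 = 5.033 ppm.
(a) FC to add: 5.033 − 0.2 = 4.833 mg/L as Cl₂.
(a) Cl₂ equivalent: 4.833 mg/L × 371,687 L = 1796 g.
(a) Product at 74.9% available Cl: 1796 / 0.749 = 2398 g.

(b) Volume: 41,500 US gal × 3.785 L/gal = 157,078 L.
(b) Chlorine deficit: 5.3 − 1.9 = 3.4 ppm = 3.4 mg/L as Cl₂.
(b) Cl₂ equivalent needed: 3.4 mg/L × 157,078 L = 534,100 mg = 534.1 g.
(b) Product at 89.7% available chlorine: 534.1 / 0.897 = 595.4 g.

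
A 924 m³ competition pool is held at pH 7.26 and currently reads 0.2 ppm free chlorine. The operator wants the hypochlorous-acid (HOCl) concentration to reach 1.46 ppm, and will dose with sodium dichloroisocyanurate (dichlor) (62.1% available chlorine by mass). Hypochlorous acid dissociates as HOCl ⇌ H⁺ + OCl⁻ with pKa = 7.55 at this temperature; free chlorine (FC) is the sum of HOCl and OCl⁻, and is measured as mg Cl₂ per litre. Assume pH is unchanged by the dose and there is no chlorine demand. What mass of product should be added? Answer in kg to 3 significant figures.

2.99 kg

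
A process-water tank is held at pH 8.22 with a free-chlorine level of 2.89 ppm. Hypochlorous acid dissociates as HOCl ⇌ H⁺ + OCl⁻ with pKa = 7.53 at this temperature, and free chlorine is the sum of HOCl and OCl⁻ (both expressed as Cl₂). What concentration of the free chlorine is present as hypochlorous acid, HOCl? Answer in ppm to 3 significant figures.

[OCl⁻]/[HOCl] = 10^(pH − pKa) = 10^(8.22 − 7.53) = 10^0.69 = 4.898.
Fraction as HOCl = 1 / (1 + 4.898) = 0.1696.
HOCl = 0.1696 × 2.89 ppm = 0.49 ppm.

0.490 ppm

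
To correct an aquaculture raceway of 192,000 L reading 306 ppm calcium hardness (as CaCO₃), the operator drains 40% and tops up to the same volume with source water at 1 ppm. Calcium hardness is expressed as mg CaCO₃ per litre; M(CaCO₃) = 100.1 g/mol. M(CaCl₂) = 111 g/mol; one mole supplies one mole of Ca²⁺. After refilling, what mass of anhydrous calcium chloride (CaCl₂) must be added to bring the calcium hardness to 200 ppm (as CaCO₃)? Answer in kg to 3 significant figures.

3.41 kg

After draining 40% and refilling: 306 × 0.60 + 1 × 0.40 = 184 ppm.
Deficit to target: 200 − 184 = 16 mg/L.
As CaCO₃: 16 mg/L × 192,000 L = 3072 g; ÷ 100.1 = 30.69 mol Ca²⁺.
Mass: 30.69 × 111 = 3407 g.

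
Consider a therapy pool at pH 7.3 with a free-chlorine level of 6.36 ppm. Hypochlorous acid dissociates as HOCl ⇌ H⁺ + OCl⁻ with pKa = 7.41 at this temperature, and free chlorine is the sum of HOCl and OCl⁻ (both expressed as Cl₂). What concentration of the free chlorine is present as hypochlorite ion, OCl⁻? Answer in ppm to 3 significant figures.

2.78 ppm

[OCl⁻]/[HOCl] = 10^(pH − pKa) = 10^(7.3 − 7.41) = 10^-0.11 = 0.7762.
Fraction as HOCl = 1 / (1 + 0.7762) = 0.563.
OCl⁻ = (1 − 0.563) × 6.36 ppm = 2.779 ppm.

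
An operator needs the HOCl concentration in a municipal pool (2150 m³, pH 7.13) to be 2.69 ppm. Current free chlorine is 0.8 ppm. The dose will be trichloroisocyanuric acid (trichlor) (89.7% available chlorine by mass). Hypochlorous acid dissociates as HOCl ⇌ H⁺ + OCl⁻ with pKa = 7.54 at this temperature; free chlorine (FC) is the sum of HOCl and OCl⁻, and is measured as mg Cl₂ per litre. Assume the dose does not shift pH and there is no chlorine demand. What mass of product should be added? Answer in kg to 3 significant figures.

7.04 kg

Volume: 2150 m³ = 2,150,000 L.
[OCl⁻]/[HOCl] = 10^(pH − pKa) = 10^(7.13 − 7.54) = 0.389; fraction as HOCl = 1/(1 + 0.389) = 0.7199.
Free chlorine required for 2.69 ppm HOCl: 2.69 / 0.7199 = 3.737 ppm.
FC to add: 3.737 − 0.8 = 2.937 mg/L as Cl₂.
Cl₂ equivalent: 2.937 mg/L × 2,150,000 L = 6314 g.
Product at 89.7% available Cl: 6314 / 0.897 = 7039 g.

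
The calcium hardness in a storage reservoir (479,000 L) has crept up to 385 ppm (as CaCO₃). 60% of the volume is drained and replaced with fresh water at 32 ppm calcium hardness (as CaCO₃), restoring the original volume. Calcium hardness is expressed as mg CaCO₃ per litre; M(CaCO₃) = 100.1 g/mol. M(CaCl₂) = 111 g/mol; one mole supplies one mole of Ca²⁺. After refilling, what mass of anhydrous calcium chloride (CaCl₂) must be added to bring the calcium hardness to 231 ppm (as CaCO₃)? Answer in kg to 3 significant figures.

30.7 kg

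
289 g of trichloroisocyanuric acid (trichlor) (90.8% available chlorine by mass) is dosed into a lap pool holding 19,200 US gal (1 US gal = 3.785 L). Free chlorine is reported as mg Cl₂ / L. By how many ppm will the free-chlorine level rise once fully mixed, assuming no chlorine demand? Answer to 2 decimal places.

Volume: 19,200 US gal × 3.785 L/gal = 72,672 L.
Available chlorine delivered: 289 g × 0.908 = 262.4 g as Cl₂.
Concentration rise: 262.4 g / 72,672 L = 3.611 mg/L = 3.61 ppm.

3.61 ppm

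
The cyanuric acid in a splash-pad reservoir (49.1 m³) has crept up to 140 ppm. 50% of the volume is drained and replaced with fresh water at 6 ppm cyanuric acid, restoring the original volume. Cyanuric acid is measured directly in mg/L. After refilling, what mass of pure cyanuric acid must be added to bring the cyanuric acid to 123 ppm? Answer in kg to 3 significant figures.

Volume: 49.1 m³ = 49,100 L.
After draining 50% and refilling: 140 × 0.50 + 6 × 0.50 = 73 ppm.
Deficit to target: 123 − 73 = 50 mg/L.
Mass: 50 mg/L × 49,100 L = 2455 g cyanuric acid.

2.46 kg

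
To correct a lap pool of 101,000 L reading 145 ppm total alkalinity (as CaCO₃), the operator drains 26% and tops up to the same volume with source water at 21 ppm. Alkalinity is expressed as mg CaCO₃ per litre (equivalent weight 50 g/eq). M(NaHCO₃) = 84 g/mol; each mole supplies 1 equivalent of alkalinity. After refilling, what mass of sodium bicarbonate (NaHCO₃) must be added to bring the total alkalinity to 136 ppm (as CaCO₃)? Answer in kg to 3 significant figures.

After draining 26% and refilling: 145 × 0.74 + 21 × 0.26 = 112.76 ppm.
Deficit to target: 136 − 112.76 = 23.24 mg/L.
As CaCO₃: 23.24 mg/L × 101,000 L = 2347 g; ÷ 50 g/eq ÷ 1 = 46.94 mol NaHCO₃.
Mass: 46.94 × 84 = 3943 g.

3.94 kg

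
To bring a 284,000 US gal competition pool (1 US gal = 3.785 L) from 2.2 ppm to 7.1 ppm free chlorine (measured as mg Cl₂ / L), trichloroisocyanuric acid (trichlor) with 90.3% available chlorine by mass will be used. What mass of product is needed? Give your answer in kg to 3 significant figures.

5.83 kg

Volume: 284,000 US gal × 3.785 L/gal = 1,074,940 L.
Chlorine deficit: 7.1 − 2.2 = 4.9 ppm = 4.9 mg/L as Cl₂.
Cl₂ equivalent needed: 4.9 mg/L × 1,074,940 L = 5,267,000 mg = 5267 g.
Product at 90.3% available chlorine: 5267 / 0.903 = 5833 g.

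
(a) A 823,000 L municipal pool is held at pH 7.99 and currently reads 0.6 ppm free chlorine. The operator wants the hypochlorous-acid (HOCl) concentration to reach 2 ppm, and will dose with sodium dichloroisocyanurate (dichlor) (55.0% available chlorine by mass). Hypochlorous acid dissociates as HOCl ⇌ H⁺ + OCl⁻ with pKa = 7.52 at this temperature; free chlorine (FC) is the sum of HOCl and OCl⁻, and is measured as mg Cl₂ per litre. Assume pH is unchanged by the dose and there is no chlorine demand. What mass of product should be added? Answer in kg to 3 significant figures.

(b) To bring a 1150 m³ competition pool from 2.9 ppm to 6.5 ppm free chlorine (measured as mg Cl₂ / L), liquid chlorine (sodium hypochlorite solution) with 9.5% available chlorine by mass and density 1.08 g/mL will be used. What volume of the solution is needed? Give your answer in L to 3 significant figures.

(a) 10.9 kg; (b) 40.4 L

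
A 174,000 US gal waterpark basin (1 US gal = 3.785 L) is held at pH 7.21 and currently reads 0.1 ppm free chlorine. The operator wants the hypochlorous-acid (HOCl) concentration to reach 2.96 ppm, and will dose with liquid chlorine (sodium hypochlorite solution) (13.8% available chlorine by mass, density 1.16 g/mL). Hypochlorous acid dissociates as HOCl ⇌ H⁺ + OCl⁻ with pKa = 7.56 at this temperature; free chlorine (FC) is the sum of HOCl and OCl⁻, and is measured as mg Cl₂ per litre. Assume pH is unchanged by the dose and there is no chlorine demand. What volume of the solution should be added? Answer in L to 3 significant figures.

17.2 L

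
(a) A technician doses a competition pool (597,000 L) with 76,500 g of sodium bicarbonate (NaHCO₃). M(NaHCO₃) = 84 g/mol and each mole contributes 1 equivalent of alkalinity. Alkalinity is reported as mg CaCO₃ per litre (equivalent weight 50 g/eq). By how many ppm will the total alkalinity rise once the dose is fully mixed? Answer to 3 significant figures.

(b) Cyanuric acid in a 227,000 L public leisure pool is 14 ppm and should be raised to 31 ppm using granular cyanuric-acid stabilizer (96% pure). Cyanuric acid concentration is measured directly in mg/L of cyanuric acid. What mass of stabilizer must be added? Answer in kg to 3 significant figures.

(a) 76.3 ppm; (b) 4.02 kg

(a) Moles of NaHCO₃: 76,500 g ÷ 84 g/mol = 910.7 mol → 910.7 eq of alkalinity.
(a) As CaCO₃: 910.7 eq × 50 g/eq = 45,540 g.
(a) Rise: 45,540 g / 597,000 L × 1000 = 76.27 mg/L.

(b) CYA to add: (31 − 14) = 17 mg/L × 227,000 L = 3859 g cyanuric acid.
(b) At 96% purity: 3859 / 0.96 = 4020 g product.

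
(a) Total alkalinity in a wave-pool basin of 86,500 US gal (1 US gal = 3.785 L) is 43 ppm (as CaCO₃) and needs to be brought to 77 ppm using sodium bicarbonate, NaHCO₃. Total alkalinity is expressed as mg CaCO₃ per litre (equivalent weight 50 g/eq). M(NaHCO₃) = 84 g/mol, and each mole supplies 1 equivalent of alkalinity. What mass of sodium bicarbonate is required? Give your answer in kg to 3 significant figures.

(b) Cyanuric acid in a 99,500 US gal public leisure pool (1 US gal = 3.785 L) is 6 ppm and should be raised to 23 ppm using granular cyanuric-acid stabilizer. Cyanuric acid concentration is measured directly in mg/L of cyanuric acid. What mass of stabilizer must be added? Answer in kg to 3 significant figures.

(a) 18.7 kg; (b) 6.40 kg

(a) Volume: 86,500 US gal × 3.785 L/gal = 327,402 L.
(a) Alkalinity to add: (77 − 43) = 34 mg/L as CaCO₃ × 327,402 L = 11,130 g as CaCO₃.
(a) Equivalents: 11,130 g ÷ 50 g/eq = 222.6 eq.
(a) NaHCO₃ supplies 1 eq per mole → 222.6 mol.
(a) Mass: 222.6 mol × 84 g/mol = 18,700 g.

(b) Volume: 99,500 US gal × 3.785 L/gal = 376,608 L.
(b) CYA to add: (23 − 6) = 17 mg/L × 376,608 L = 6402 g cyanuric acid.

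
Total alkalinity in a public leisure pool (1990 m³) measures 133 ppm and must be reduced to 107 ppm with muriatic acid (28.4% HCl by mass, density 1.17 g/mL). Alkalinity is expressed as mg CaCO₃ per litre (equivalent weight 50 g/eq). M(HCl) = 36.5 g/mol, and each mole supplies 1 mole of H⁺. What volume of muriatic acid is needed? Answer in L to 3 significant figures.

114 L

Volume: 1990 m³ = 1,990,000 L.
Alkalinity to neutralize: (133 − 107) = 26 mg/L as CaCO₃ × 1,990,000 L = 51,740 g as CaCO₃.
Equivalents of H⁺ required: 51,740 ÷ 50 g/eq = 1035 eq = 1035 mol HCl.
Mass of HCl: 1035 × 36.5 = 37,770 g.
Mass of 28.4% solution: 37,770 / 0.284 = 133,000 g.
Volume: 133,000 g ÷ 1.17 g/mL = 113,700 mL.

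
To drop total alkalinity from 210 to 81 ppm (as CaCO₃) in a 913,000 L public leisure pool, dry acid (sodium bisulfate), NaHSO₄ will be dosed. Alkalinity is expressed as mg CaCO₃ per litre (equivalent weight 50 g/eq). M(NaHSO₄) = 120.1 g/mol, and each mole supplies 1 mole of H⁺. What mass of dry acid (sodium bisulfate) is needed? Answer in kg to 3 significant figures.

283 kg

Alkalinity to neutralize: (210 − 81) = 129 mg/L as CaCO₃ × 913,000 L = 117,800 g as CaCO₃.
Equivalents of H⁺ required: 117,800 ÷ 50 g/eq = 2356 eq = 2356 mol NaHSO₄.
Mass of NaHSO₄: 2356 × 120.1 = 282,900 g.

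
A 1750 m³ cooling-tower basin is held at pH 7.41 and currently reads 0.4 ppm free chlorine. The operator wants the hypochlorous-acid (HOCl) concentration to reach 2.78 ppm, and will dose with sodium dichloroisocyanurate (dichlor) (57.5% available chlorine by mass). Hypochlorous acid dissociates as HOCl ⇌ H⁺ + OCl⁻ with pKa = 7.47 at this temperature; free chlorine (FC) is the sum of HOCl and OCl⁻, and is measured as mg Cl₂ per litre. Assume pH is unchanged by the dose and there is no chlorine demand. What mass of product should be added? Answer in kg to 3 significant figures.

Volume: 1750 m³ = 1,750,000 L.
[OCl⁻]/[HOCl] = 10^(pH − pKa) = 10^(7.41 − 7.47) = 0.871; fraction as HOCl = 1/(1 + 0.871) = 0.5345.
Free chlorine required for 2.78 ppm HOCl: 2.78 / 0.5345 = 5.201 ppm.
FC to add: 5.201 − 0.4 = 4.801 mg/L as Cl₂.
Cl₂ equivalent: 4.801 mg/L × 1,750,000 L = 8402 g.
Product at 57.5% available Cl: 8402 / 0.575 = 14,610 g.

14.6 kg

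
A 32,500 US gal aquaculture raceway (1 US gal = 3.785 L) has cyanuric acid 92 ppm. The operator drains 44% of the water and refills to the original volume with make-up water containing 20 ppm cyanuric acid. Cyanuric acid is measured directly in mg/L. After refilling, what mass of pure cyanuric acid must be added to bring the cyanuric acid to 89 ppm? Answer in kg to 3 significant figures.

Volume: 32,500 US gal × 3.785 L/gal = 123,012 L.
After draining 44% and refilling: 92 × 0.56 + 20 × 0.44 = 60.32 ppm.
Deficit to target: 89 − 60.32 = 28.68 mg/L.
Mass: 28.68 mg/L × 123,012 L = 3528 g cyanuric acid.

3.53 kg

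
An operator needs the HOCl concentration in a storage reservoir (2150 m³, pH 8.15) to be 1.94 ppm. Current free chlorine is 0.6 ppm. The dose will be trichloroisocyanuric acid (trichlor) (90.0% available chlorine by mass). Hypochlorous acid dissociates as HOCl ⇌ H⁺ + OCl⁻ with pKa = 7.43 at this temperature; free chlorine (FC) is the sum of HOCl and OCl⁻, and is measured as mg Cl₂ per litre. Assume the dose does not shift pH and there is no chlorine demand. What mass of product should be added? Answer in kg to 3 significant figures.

Volume: 2150 m³ = 2,150,000 L.
[OCl⁻]/[HOCl] = 10^(pH − pKa) = 10^(8.15 − 7.43) = 5.248; fraction as HOCl = 1/(1 + 5.248) = 0.16.
Free chlorine required for 1.94 ppm HOCl: 1.94 / 0.16 = 12.12 ppm.
FC to add: 12.12 − 0.6 = 11.52 mg/L as Cl₂.
Cl₂ equivalent: 11.52 mg/L × 2,150,000 L = 24,770 g.
Product at 90.0% available Cl: 24,770 / 0.9 = 27,520 g.

27.5 kg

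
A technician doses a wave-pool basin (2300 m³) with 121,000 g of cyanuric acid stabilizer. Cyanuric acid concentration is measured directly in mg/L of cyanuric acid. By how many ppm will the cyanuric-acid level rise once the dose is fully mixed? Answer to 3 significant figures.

52.6 ppm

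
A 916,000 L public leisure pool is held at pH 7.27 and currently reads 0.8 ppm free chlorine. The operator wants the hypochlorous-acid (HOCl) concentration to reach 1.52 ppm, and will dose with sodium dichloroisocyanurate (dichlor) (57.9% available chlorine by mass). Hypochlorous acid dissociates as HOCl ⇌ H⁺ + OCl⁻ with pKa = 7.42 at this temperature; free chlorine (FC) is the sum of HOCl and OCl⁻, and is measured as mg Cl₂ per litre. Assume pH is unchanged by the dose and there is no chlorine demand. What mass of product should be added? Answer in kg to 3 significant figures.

[OCl⁻]/[HOCl] = 10^(pH − pKa) = 10^(7.27 − 7.42) = 0.7079; fraction as HOCl = 1/(1 + 0.7079) = 0.5855.
Free chlorine required for 1.52 ppm HOCl: 1.52 / 0.5855 = 2.596 ppm.
FC to add: 2.596 − 0.8 = 1.796 mg/L as Cl₂.
Cl₂ equivalent: 1.796 mg/L × 916,000 L = 1645 g.
Product at 57.9% available Cl: 1645 / 0.579 = 2841 g.

2.84 kg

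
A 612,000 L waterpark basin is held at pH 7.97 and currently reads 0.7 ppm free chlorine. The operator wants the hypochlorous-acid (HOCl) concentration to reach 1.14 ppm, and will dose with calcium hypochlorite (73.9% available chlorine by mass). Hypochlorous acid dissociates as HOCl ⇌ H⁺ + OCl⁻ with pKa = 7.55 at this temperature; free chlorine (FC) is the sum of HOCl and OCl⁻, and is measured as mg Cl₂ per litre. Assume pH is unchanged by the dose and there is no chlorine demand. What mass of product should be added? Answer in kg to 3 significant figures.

2.85 kg

[OCl⁻]/[HOCl] = 10^(pH − pKa) = 10^(7.97 − 7.55) = 2.63; fraction as HOCl = 1/(1 + 2.63) = 0.2755.
Free chlorine required for 1.14 ppm HOCl: 1.14 / 0.2755 = 4.139 ppm.
FC to add: 4.139 − 0.7 = 3.439 mg/L as Cl₂.
Cl₂ equivalent: 3.439 mg/L × 612,000 L = 2104 g.
Product at 73.9% available Cl: 2104 / 0.739 = 2848 g.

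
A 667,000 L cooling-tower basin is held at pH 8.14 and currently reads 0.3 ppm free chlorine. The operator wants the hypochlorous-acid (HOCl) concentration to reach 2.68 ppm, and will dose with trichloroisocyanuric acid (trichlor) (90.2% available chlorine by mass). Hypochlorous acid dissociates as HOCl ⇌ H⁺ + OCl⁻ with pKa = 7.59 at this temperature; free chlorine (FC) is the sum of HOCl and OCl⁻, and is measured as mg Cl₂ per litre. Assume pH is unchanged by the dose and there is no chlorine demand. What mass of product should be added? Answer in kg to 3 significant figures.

8.79 kg

[OCl⁻]/[HOCl] = 10^(pH − pKa) = 10^(8.14 − 7.59) = 3.548; fraction as HOCl = 1/(1 + 3.548) = 0.2199.
Free chlorine required for 2.68 ppm HOCl: 2.68 / 0.2199 = 12.19 ppm.
FC to add: 12.19 − 0.3 = 11.89 mg/L as Cl₂.
Cl₂ equivalent: 11.89 mg/L × 667,000 L = 7930 g.
Product at 90.2% available Cl: 7930 / 0.902 = 8792 g.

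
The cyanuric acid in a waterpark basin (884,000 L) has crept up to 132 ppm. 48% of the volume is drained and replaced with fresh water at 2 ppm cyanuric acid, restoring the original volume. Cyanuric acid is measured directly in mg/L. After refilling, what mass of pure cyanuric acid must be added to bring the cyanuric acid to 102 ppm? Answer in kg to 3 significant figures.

28.6 kg

After draining 48% and refilling: 132 × 0.52 + 2 × 0.48 = 69.6 ppm.
Deficit to target: 102 − 69.6 = 32.4 mg/L.
Mass: 32.4 mg/L × 884,000 L = 28,640 g cyanuric acid.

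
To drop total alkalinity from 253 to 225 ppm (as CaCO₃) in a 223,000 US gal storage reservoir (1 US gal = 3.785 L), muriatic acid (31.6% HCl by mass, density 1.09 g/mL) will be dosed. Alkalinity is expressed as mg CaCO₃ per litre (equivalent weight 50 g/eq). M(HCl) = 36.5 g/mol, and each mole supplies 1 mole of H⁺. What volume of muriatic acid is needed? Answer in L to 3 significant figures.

Volume: 223,000 US gal × 3.785 L/gal = 844,055 L.
Alkalinity to neutralize: (253 − 225) = 28 mg/L as CaCO₃ × 844,055 L = 23,630 g as CaCO₃.
Equivalents of H⁺ required: 23,630 ÷ 50 g/eq = 472.7 eq = 472.7 mol HCl.
Mass of HCl: 472.7 × 36.5 = 17,250 g.
Mass of 31.6% solution: 17,250 / 0.316 = 54,600 g.
Volume: 54,600 g ÷ 1.09 g/mL = 50,090 mL.

50.1 L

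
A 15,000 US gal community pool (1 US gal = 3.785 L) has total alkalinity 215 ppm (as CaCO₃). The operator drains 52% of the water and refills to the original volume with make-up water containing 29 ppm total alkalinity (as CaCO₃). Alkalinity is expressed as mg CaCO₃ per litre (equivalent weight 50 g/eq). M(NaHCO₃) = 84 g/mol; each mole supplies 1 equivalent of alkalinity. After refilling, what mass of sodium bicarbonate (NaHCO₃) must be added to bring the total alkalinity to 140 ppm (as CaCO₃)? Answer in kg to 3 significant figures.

2.07 kg

Volume: 15,000 US gal × 3.785 L/gal = 56,775 L.
After draining 52% and refilling: 215 × 0.48 + 29 × 0.52 = 118.28 ppm.
Deficit to target: 140 − 118.28 = 21.72 mg/L.
As CaCO₃: 21.72 mg/L × 56,775 L = 1233 g; ÷ 50 g/eq ÷ 1 = 24.66 mol NaHCO₃.
Mass: 24.66 × 84 = 2072 g.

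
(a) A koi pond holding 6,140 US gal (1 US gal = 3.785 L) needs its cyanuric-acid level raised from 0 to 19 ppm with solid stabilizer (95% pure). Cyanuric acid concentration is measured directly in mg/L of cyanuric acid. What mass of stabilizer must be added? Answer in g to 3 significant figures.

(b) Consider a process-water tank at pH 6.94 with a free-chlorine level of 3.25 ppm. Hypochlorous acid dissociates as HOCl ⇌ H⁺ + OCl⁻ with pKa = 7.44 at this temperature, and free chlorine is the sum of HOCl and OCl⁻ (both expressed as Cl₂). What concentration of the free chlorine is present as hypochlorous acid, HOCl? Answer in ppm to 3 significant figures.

(a) Volume: 6,140 US gal × 3.785 L/gal = 23,240 L.
(a) CYA to add: (19 − 0) = 19 mg/L × 23,240 L = 441.6 g cyanuric acid.
(a) At 95% purity: 441.6 / 0.95 = 464.8 g product.

(b) [OCl⁻]/[HOCl] = 10^(pH − pKa) = 10^(6.94 − 7.44) = 10^-0.50 = 0.3162.
(b) Fraction as HOCl = 1 / (1 + 0.3162) = 0.7597.
(b) HOCl = 0.7597 × 3.25 ppm = 2.469 ppm.

(a) 465 g; (b) 2.47 ppm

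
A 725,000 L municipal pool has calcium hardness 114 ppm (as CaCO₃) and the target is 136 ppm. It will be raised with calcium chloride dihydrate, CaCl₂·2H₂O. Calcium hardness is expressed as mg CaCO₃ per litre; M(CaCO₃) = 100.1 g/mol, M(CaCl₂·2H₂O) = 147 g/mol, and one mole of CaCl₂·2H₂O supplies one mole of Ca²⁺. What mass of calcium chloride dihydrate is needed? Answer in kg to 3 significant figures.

23.4 kg

Hardness to add: (136 − 114) = 22 mg/L as CaCO₃ × 725,000 L = 15,950 g as CaCO₃.
Moles of Ca²⁺ (1 mol Ca²⁺ ≡ 1 mol CaCO₃): 15,950 / 100.1 g/mol = 159.3 mol.
Mass of CaCl₂·2H₂O: 159.3 × 147 = 23,420 g.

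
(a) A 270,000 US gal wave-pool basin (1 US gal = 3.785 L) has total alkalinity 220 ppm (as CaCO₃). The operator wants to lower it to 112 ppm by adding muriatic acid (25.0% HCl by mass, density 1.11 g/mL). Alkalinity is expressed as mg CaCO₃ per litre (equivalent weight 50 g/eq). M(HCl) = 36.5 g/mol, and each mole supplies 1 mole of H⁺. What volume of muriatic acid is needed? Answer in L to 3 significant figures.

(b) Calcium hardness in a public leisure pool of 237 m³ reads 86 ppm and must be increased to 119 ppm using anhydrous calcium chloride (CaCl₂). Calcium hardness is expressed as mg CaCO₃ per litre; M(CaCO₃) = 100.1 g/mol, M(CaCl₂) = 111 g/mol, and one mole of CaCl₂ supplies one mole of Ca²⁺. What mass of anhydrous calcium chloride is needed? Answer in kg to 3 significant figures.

(a) 290 L; (b) 8.67 kg

(a) Volume: 270,000 US gal × 3.785 L/gal = 1,021,950 L.
(a) Alkalinity to neutralize: (220 − 112) = 108 mg/L as CaCO₃ × 1,021,950 L = 110,400 g as CaCO₃.
(a) Equivalents of H⁺ required: 110,400 ÷ 50 g/eq = 2207 eq = 2207 mol HCl.
(a) Mass of HCl: 2207 × 36.5 = 80,570 g.
(a) Mass of 25.0% solution: 80,570 / 0.25 = 322,300 g.
(a) Volume: 322,300 g ÷ 1.11 g/mL = 290,300 mL.

(b) Volume: 237 m³ = 237,000 L.
(b) Hardness to add: (119 − 86) = 33 mg/L as CaCO₃ × 237,000 L = 7821 g as CaCO₃.
(b) Moles of Ca²⁺ (1 mol Ca²⁺ ≡ 1 mol CaCO₃): 7821 / 100.1 g/mol = 78.13 mol.
(b) Mass of CaCl₂: 78.13 × 111 = 8673 g.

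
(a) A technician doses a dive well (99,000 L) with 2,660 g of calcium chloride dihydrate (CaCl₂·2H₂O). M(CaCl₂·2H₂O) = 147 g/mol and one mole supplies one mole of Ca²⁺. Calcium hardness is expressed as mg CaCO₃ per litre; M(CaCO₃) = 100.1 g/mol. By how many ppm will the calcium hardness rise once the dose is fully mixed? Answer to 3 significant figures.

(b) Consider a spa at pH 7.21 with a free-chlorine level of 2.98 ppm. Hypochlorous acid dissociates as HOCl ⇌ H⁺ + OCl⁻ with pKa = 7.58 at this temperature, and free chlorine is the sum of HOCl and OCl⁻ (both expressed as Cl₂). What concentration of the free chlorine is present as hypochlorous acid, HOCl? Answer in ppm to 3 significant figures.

(a) 18.3 ppm; (b) 2.09 ppm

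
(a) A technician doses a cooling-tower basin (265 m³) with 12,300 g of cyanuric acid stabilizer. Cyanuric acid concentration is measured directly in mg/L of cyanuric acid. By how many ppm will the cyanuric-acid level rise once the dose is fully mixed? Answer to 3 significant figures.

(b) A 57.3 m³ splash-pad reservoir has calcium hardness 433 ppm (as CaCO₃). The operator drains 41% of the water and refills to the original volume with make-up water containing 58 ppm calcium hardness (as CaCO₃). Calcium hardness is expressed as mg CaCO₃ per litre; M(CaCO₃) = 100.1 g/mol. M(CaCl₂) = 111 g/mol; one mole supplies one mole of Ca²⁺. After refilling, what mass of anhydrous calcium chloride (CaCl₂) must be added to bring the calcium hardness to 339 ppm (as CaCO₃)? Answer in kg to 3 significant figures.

(a) 46.4 ppm; (b) 3.80 kg

(a) Volume: 265 m³ = 265,000 L.
(a) Rise: 12,300 g / 265,000 L × 1000 = 46.42 mg/L.

(b) Volume: 57.3 m³ = 57,300 L.
(b) After draining 41% and refilling: 433 × 0.59 + 58 × 0.41 = 279.25 ppm.
(b) Deficit to target: 339 − 279.25 = 59.75 mg/L.
(b) As CaCO₃: 59.75 mg/L × 57,300 L = 3424 g; ÷ 100.1 = 34.2 mol Ca²⁺.
(b) Mass: 34.2 × 111 = 3796 g.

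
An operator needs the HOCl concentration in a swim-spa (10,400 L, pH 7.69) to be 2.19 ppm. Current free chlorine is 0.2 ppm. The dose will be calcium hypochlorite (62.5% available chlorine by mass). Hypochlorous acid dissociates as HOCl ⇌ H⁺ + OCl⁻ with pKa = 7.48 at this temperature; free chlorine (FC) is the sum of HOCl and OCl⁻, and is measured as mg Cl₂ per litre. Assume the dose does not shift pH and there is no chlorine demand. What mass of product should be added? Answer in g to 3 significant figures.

92.2 g

[OCl⁻]/[HOCl] = 10^(pH − pKa) = 10^(7.69 − 7.48) = 1.622; fraction as HOCl = 1/(1 + 1.622) = 0.3814.
Free chlorine required for 2.19 ppm HOCl: 2.19 / 0.3814 = 5.742 ppm.
FC to add: 5.742 − 0.2 = 5.542 mg/L as Cl₂.
Cl₂ equivalent: 5.542 mg/L × 10,400 L = 57.63 g.
Product at 62.5% available Cl: 57.63 / 0.625 = 92.21 g.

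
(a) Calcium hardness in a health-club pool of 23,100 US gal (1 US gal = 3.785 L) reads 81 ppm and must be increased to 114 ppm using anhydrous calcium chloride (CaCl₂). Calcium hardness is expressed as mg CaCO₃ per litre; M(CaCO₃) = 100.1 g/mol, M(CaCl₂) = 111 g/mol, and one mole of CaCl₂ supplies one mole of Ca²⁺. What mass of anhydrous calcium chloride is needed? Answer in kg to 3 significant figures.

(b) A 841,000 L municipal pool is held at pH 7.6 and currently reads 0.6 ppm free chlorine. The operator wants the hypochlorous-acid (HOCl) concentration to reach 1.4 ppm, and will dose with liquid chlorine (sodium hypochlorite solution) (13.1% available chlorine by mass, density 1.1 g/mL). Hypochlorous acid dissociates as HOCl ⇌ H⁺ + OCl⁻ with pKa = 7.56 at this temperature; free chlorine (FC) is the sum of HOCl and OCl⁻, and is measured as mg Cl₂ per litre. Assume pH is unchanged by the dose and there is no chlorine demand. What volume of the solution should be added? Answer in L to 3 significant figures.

(a) Volume: 23,100 US gal × 3.785 L/gal = 87,434 L.
(a) Hardness to add: (114 − 81) = 33 mg/L as CaCO₃ × 87,434 L = 2885 g as CaCO₃.
(a) Moles of Ca²⁺ (1 mol Ca²⁺ ≡ 1 mol CaCO₃): 2885 / 100.1 g/mol = 28.82 mol.
(a) Mass of CaCl₂: 28.82 × 111 = 3199 g.

(b) [OCl⁻]/[HOCl] = 10^(pH − pKa) = 10^(7.6 − 7.56) = 1.096; fraction as HOCl = 1/(1 + 1.096) = 0.477.
(b) Free chlorine required for 1.4 ppm HOCl: 1.4 / 0.477 = 2.935 ppm.
(b) FC to add: 2.935 − 0.6 = 2.335 mg/L as Cl₂.
(b) Cl₂ equivalent: 2.335 mg/L × 841,000 L = 1964 g.
(b) Product at 13.1% available Cl: 1964 / 0.131 = 14,990 g.
(b) Volume: 14,990 g ÷ 1.1 g/mL = 13,630 mL.

(a) 3.20 kg; (b) 13.6 L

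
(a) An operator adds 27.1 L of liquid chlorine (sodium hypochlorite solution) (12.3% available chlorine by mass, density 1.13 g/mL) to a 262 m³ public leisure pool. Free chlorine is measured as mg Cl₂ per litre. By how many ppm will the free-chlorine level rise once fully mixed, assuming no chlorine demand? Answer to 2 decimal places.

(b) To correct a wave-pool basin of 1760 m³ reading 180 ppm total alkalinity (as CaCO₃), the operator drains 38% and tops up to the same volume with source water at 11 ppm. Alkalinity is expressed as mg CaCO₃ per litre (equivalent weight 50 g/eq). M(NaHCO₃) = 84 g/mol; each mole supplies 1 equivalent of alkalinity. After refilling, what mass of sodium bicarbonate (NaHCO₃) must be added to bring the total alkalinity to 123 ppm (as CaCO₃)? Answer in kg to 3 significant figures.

(a) 14.38 ppm; (b) 21.3 kg

(a) Volume: 262 m³ = 262,000 L.
(a) Mass of solution: 27.1 L × 1000 mL/L × 1.13 g/mL = 30,620 g.
(a) Available chlorine delivered: 30,620 g × 0.123 = 3767 g as Cl₂.
(a) Concentration rise: 3767 g / 262,000 L = 14.38 mg/L = 14.38 ppm.

(b) Volume: 1760 m³ = 1,760,000 L.
(b) After draining 38% and refilling: 180 × 0.62 + 11 × 0.38 = 115.78 ppm.
(b) Deficit to target: 123 − 115.78 = 7.22 mg/L.
(b) As CaCO₃: 7.22 mg/L × 1,760,000 L = 12,710 g; ÷ 50 g/eq ÷ 1 = 254.1 mol NaHCO₃.
(b) Mass: 254.1 × 84 = 21,350 g.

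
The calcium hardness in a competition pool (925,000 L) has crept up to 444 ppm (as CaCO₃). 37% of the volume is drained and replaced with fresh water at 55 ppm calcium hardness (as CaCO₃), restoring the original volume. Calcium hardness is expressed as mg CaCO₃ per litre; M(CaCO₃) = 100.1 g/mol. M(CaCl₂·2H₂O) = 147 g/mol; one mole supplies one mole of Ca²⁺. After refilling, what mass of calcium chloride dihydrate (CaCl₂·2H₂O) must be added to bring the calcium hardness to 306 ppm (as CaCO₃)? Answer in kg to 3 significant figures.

After draining 37% and refilling: 444 × 0.63 + 55 × 0.37 = 300.07 ppm.
Deficit to target: 306 − 300.07 = 5.93 mg/L.
As CaCO₃: 5.93 mg/L × 925,000 L = 5485 g; ÷ 100.1 = 54.8 mol Ca²⁺.
Mass: 54.8 × 147 = 8055 g.

8.06 kg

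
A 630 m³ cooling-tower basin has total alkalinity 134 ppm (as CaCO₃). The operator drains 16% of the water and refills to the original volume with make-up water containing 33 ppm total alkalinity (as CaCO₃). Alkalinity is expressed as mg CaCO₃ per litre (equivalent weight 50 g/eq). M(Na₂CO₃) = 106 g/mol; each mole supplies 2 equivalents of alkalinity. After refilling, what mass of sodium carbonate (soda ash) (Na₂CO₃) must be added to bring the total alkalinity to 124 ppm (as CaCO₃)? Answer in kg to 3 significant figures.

Volume: 630 m³ = 630,000 L.
After draining 16% and refilling: 134 × 0.84 + 33 × 0.16 = 117.84 ppm.
Deficit to target: 124 − 117.84 = 6.16 mg/L.
As CaCO₃: 6.16 mg/L × 630,000 L = 3881 g; ÷ 50 g/eq ÷ 2 = 38.81 mol Na₂CO₃.
Mass: 38.81 × 106 = 4114 g.

4.11 kg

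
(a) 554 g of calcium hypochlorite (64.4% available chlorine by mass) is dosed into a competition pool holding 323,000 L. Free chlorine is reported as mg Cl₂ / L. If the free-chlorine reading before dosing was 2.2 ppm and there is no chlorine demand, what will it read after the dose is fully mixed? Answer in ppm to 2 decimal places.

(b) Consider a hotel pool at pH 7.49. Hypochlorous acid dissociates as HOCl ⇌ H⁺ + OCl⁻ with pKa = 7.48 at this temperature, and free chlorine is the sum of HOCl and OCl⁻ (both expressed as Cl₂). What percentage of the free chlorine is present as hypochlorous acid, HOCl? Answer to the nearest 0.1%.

(a) 3.30 ppm; (b) 49.4%

(a) Available chlorine delivered: 554 g × 0.644 = 356.8 g as Cl₂.
(a) Concentration rise: 356.8 g / 323,000 L = 1.105 mg/L = 1.10 ppm.
(a) Final FC: 2.2 + 1.10 = 3.30 ppm.

(b) [OCl⁻]/[HOCl] = 10^(pH − pKa) = 10^(7.49 − 7.48) = 10^0.01 = 1.023.
(b) Fraction as HOCl = 1 / (1 + 1.023) = 0.4942.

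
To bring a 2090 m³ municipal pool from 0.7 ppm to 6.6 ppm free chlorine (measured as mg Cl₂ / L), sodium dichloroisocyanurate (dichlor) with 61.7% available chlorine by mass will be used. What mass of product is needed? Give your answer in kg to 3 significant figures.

Volume: 2090 m³ = 2,090,000 L.
Chlorine deficit: 6.6 − 0.7 = 5.9 ppm = 5.9 mg/L as Cl₂.
Cl₂ equivalent needed: 5.9 mg/L × 2,090,000 L = 12,330,000 mg = 12,330 g.
Product at 61.7% available chlorine: 12,330 / 0.617 = 19,990 g.

20.0 kg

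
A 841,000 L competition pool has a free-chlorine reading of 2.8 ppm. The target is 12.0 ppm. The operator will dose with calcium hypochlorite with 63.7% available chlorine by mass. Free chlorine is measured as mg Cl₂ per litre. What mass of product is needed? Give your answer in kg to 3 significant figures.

Chlorine deficit: 12.0 − 2.8 = 9.2 ppm = 9.2 mg/L as Cl₂.
Cl₂ equivalent needed: 9.2 mg/L × 841,000 L = 7,737,000 mg = 7737 g.
Product at 63.7% available chlorine: 7737 / 0.637 = 12,150 g.

12.1 kg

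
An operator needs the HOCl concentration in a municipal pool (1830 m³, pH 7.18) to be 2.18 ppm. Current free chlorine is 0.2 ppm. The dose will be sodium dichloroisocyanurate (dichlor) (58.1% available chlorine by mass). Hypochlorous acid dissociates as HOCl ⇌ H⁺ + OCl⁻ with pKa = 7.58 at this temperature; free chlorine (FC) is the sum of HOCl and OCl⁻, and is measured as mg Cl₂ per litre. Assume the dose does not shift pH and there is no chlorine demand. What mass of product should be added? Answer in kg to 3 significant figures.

Volume: 1830 m³ = 1,830,000 L.
[OCl⁻]/[HOCl] = 10^(pH − pKa) = 10^(7.18 − 7.58) = 0.3981; fraction as HOCl = 1/(1 + 0.3981) = 0.7153.
Free chlorine required for 2.18 ppm HOCl: 2.18 / 0.7153 = 3.048 ppm.
FC to add: 3.048 − 0.2 = 2.848 mg/L as Cl₂.
Cl₂ equivalent: 2.848 mg/L × 1,830,000 L = 5212 g.
Product at 58.1% available Cl: 5212 / 0.581 = 8970 g.

8.97 kg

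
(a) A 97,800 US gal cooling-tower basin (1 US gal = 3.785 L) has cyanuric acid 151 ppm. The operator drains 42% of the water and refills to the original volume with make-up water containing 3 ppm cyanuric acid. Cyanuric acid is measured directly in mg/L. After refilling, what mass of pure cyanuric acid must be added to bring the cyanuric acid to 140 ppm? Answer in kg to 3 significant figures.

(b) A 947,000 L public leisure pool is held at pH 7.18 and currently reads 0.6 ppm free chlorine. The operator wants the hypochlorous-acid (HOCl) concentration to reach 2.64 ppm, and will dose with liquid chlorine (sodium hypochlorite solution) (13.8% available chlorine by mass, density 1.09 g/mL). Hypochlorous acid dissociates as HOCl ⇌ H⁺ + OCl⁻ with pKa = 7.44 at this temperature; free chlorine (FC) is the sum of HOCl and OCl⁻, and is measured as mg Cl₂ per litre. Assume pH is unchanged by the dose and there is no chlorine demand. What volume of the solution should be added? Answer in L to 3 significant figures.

(a) 18.9 kg; (b) 22.0 L

(a) Volume: 97,800 US gal × 3.785 L/gal = 370,173 L.
(a) After draining 42% and refilling: 151 × 0.58 + 3 × 0.42 = 88.84 ppm.
(a) Deficit to target: 140 − 88.84 = 51.16 mg/L.
(a) Mass: 51.16 mg/L × 370,173 L = 18,940 g cyanuric acid.

(b) [OCl⁻]/[HOCl] = 10^(pH − pKa) = 10^(7.18 − 7.44) = 0.5495; fraction as HOCl = 1/(1 + 0.5495) = 0.6454.
(b) Free chlorine required for 2.64 ppm HOCl: 2.64 / 0.6454 = 4.091 ppm.
(b) FC to add: 4.091 − 0.6 = 3.491 mg/L as Cl₂.
(b) Cl₂ equivalent: 3.491 mg/L × 947,000 L = 3306 g.
(b) Product at 13.8% available Cl: 3306 / 0.138 = 23,950 g.
(b) Volume: 23,950 g ÷ 1.09 g/mL = 21,980 mL.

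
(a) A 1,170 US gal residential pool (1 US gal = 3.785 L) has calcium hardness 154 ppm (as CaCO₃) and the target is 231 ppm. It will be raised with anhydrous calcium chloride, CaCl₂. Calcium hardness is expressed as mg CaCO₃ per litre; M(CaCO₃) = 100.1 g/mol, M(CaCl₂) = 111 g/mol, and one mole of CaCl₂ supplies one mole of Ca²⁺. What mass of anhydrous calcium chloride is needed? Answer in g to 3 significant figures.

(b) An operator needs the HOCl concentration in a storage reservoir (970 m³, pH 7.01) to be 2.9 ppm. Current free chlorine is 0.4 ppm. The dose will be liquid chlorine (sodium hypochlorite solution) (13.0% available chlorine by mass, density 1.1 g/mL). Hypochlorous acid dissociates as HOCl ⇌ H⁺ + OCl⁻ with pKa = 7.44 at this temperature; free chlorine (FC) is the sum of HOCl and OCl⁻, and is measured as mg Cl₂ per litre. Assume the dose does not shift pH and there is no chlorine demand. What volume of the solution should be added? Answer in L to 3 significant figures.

(a) 378 g; (b) 24.3 L

(a) Volume: 1,170 US gal × 3.785 L/gal = 4,428 L.
(a) Hardness to add: (231 − 154) = 77 mg/L as CaCO₃ × 4,428 L = 341 g as CaCO₃.
(a) Moles of Ca²⁺ (1 mol Ca²⁺ ≡ 1 mol CaCO₃): 341 / 100.1 g/mol = 3.406 mol.
(a) Mass of CaCl₂: 3.406 × 111 = 378.1 g.

(b) Volume: 970 m³ = 970,000 L.
(b) [OCl⁻]/[HOCl] = 10^(pH − pKa) = 10^(7.01 − 7.44) = 0.3715; fraction as HOCl = 1/(1 + 0.3715) = 0.7291.
(b) Free chlorine required for 2.9 ppm HOCl: 2.9 / 0.7291 = 3.977 ppm.
(b) FC to add: 3.977 − 0.4 = 3.577 mg/L as Cl₂.
(b) Cl₂ equivalent: 3.577 mg/L × 970,000 L = 3470 g.
(b) Product at 13.0% available Cl: 3470 / 0.13 = 26,690 g.
(b) Volume: 26,690 g ÷ 1.1 g/mL = 24,270 mL.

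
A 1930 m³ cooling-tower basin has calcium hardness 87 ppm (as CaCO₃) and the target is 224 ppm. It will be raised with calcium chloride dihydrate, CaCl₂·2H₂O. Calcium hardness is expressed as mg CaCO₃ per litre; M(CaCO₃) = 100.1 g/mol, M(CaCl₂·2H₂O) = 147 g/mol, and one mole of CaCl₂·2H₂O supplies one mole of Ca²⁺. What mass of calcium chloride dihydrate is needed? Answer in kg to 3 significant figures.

388 kg

Volume: 1930 m³ = 1,930,000 L.
Hardness to add: (224 − 87) = 137 mg/L as CaCO₃ × 1,930,000 L = 264,400 g as CaCO₃.
Moles of Ca²⁺ (1 mol Ca²⁺ ≡ 1 mol CaCO₃): 264,400 / 100.1 g/mol = 2641 mol.
Mass of CaCl₂·2H₂O: 2641 × 147 = 388,300 g.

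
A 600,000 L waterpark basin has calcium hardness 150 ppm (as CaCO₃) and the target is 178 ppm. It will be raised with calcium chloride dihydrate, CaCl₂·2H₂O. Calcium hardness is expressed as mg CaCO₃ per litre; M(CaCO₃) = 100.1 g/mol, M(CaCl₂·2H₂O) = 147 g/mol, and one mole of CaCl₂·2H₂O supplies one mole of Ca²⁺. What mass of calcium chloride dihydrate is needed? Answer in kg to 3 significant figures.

Hardness to add: (178 − 150) = 28 mg/L as CaCO₃ × 600,000 L = 16,800 g as CaCO₃.
Moles of Ca²⁺ (1 mol Ca²⁺ ≡ 1 mol CaCO₃): 16,800 / 100.1 g/mol = 167.8 mol.
Mass of CaCl₂·2H₂O: 167.8 × 147 = 24,670 g.

24.7 kg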